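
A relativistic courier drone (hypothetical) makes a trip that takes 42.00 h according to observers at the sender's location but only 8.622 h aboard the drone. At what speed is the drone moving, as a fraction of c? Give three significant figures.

v = 0.979c

The proper time is measured aboard the drone (both events occur at the drone's location); Δt is measured at the sender's location. γ = Δt/τ = 42.00/8.622 = 4.871.
β = √(1 − 1/γ²) = √(1 − 0.04214) = √0.9579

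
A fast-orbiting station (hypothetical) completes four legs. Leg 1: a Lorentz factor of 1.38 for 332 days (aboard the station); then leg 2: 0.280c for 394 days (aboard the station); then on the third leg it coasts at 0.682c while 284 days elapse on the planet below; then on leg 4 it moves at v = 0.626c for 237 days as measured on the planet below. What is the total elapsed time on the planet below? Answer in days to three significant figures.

Leg 1: γ = 1.38; Δt_1 = 1.380 × 332 = 458.2 days.
Leg 2: γ = 1/√(1 − 0.280²) = 25/24 ≈ 1.042; Δt_2 = 1.042 × 394 = 410.4 days.
Leg 3: 284 days is already measured on the planet below.
Leg 4: 237 days is already measured on the planet below.
Total: 458.2 + 410.4 + 284.0 + 237.0 days.

Δt = 1390 days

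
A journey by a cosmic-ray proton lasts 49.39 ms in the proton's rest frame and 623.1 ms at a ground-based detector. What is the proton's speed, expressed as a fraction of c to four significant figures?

The proper time is measured in the proton's rest frame (both events occur at the proton's location); Δt is measured at a ground-based detector. γ = Δt/τ = 623.1/49.39 = 12.62.
β = √(1 − 1/γ²) = √(1 − 0.006283) = √0.9937

β = 0.9969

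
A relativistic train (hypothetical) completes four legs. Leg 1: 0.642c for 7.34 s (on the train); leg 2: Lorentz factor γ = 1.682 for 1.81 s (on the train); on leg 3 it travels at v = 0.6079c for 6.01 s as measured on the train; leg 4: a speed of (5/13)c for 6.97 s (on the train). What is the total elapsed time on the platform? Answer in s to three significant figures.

Leg 1: γ = 1/√(1 − 0.642²) = 1/√0.5878 = 1.304; Δt_1 = 1.304 × 7.34 = 9.573 s.
Leg 2: γ = 1.682; Δt_2 = 1.682 × 1.81 = 3.044 s.
Leg 3: γ = 1/√(1 − 0.6079²) = 1/√0.6305 = 1.259; Δt_3 = 1.259 × 6.01 = 7.569 s.
Leg 4: γ = 1/√(1 − (5/13)²) = 13/12 ≈ 1.083; Δt_4 = 1.083 × 6.97 = 7.551 s.
Total: 9.573 + 3.044 + 7.569 + 7.551 s.

Δt = 27.7 s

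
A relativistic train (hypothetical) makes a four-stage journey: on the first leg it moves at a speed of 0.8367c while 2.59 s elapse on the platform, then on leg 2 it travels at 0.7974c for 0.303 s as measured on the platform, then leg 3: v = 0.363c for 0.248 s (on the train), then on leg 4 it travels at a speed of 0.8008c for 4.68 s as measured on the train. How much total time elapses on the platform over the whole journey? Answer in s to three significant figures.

Δt = 11.0 s

Leg 1: 2.59 s is already measured on the platform.
Leg 2: 0.303 s is already measured on the platform.
Leg 3: γ = 1/√(1 − 0.363²) = 1/√0.8682 = 1.073; Δt_3 = 1.073 × 0.248 = 0.2662 s.
Leg 4: γ = 1/√(1 − 0.8008²) = 1/√0.3587 = 1.670; Δt_4 = 1.670 × 4.68 = 7.814 s.
Total: 2.590 + 0.3030 + 0.2662 + 7.814 s.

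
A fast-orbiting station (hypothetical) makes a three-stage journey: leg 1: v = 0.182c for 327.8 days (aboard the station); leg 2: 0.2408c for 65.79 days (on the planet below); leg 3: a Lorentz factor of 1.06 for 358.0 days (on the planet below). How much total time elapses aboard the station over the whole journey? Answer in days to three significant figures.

Leg 1: 327.8 days is already measured aboard the station.
Leg 2: γ = 1/√(1 − 0.2408²) = 1/√0.9420 = 1.030; τ_2 = 65.79/1.030 = 63.85 days.
Leg 3: γ = 1.06; τ_3 = 358.0/1.060 = 337.7 days.
Total: 327.8 + 63.85 + 337.7 days.

τ = 729 days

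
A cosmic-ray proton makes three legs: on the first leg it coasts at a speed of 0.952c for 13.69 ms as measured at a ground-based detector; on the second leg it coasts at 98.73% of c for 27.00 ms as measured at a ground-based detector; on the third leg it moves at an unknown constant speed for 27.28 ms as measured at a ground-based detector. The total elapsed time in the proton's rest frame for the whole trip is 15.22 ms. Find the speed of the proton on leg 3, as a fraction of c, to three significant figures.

β = 0.969

Leg 1: γ = 1/√(1 − 0.952²) = 1/√0.09370 = 3.267; τ_1 = 13.69/3.267 = 4.190 ms.
Leg 2: β = 0.9873; γ = 1/√(1 − 0.9873²) = 1/√0.02524 = 6.295; τ_2 = 27.00/6.295 = 4.289 ms.
Leg 3: speed unknown; τ_3 = 27.28/γ_3.
Total proper time: 4.190 + 4.289 + τ_3 = 15.22, so τ_3 = 15.22 − 8.480 = 6.740 ms.
γ_3 = 27.28/6.740 = 4.047; β = √(1 − 1/γ²) = √0.9390.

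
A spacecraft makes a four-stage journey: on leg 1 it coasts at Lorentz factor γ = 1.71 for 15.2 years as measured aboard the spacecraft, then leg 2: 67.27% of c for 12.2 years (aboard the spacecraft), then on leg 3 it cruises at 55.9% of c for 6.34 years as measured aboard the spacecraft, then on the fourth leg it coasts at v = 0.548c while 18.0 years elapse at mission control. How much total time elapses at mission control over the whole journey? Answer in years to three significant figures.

Leg 1: γ = 1.71; Δt_1 = 1.710 × 15.2 = 25.99 years.
Leg 2: β = 0.6727; γ = 1/√(1 − 0.6727²) = 1/√0.5475 = 1.352; Δt_2 = 1.352 × 12.2 = 16.49 years.
Leg 3: β = 0.559; γ = 1/√(1 − 0.559²) = 1/√0.6875 = 1.206; Δt_3 = 1.206 × 6.34 = 7.646 years.
Leg 4: 18.0 years is already measured at mission control.
Total: 25.99 + 16.49 + 7.646 + 18.00 years.

Δt = 68.1 years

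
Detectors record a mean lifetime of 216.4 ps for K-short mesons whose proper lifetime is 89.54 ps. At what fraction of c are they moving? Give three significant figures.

v = 0.910c

γ = Δt/τ₀ = 216.4/89.54 = 2.417
β = √(1 − 1/γ²) = √(1 − 0.1712) = √0.8288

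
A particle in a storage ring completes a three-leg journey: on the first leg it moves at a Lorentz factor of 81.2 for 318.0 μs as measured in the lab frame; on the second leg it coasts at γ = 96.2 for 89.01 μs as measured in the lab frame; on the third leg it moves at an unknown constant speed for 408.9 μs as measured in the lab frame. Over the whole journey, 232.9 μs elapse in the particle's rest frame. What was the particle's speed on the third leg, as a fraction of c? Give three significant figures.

β = 0.830

Leg 1: γ = 81.2; τ_1 = 318.0/81.20 = 3.916 μs.
Leg 2: γ = 96.2; τ_2 = 89.01/96.20 = 0.9253 μs.
Leg 3: speed unknown; τ_3 = 408.9/γ_3.
Total proper time: 3.916 + 0.9253 + τ_3 = 232.9, so τ_3 = 232.9 − 4.842 = 228.1 μs.
γ_3 = 408.9/228.1 = 1.793; β = √(1 − 1/γ²) = √0.6889.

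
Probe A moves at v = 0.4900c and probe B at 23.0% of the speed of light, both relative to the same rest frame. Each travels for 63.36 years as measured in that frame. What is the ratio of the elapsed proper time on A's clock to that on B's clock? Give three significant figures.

τ_A/τ_B = 0.896

A: γ = 1/√(1 − 0.4900²) = 1/√0.7599 = 1.147. B: β = 0.230; γ = 1/√(1 − 0.230²) = 1/√0.9471 = 1.028.
τ_A/τ_B = γ_B/γ_A = 1.028/1.147 = 0.8957, so τ_A/τ_B = 0.8957.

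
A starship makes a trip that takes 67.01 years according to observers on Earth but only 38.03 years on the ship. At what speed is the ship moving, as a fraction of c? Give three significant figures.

β = 0.823

The proper time is measured on the ship (both events occur at the ship's location); Δt is measured on Earth. γ = Δt/τ = 67.01/38.03 = 1.762.
β = √(1 − 1/γ²) = √(1 − 0.3221) = √0.6779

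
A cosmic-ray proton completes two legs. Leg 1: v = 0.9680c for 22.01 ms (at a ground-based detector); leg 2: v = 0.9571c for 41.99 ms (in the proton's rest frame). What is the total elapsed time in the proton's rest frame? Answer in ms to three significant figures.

Leg 1: γ = 1/√(1 − 0.9680²) = 1/√0.06298 = 3.985; τ_1 = 22.01/3.985 = 5.523 ms.
Leg 2: 41.99 ms is already measured in the proton's rest frame.
Total: 5.523 + 41.99 ms.

τ = 47.5 ms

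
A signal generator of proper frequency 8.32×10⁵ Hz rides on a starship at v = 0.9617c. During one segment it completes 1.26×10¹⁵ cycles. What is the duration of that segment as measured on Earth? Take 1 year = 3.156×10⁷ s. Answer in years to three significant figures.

Δt = 175 years

γ = 1/√(1 − 0.9617²) = 1/√0.07513 = 3.648
Proper time for N cycles: τ = N/f = 1.26×10¹⁵/(8.32×10⁵) = 1.514×10⁹ s = 47.99 years.
Lab-frame duration Δt = γτ = 3.648 × 47.99 = 175.1 years.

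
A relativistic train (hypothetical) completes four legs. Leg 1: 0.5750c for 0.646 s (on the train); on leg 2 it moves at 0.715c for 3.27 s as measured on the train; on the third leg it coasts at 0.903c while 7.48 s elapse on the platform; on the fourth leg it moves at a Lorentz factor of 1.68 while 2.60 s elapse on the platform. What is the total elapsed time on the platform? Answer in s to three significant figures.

Δt = 15.5 s

Leg 1: γ = 1/√(1 − 0.5750²) = 1/√0.6694 = 1.222; Δt_1 = 1.222 × 0.646 = 0.7896 s.
Leg 2: γ = 1/√(1 − 0.715²) = 1/√0.4888 = 1.430; Δt_2 = 1.430 × 3.27 = 4.677 s.
Leg 3: 7.48 s is already measured on the platform.
Leg 4: 2.60 s is already measured on the platform.
Total: 0.7896 + 4.677 + 7.480 + 2.600 s.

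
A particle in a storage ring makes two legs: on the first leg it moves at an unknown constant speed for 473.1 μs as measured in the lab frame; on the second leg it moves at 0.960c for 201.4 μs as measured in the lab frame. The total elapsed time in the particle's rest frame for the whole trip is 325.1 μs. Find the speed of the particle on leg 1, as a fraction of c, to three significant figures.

Leg 1: speed unknown; τ_1 = 473.1/γ_1.
Leg 2: γ = 1/√(1 − 0.960²) = 25/7 ≈ 3.571; τ_2 = 201.4/3.571 = 56.39 μs.
Total proper time: τ_1 + 56.39 = 325.1, so τ_1 = 325.1 − 56.39 = 268.7 μs.
γ_1 = 473.1/268.7 = 1.761; β = √(1 − 1/γ²) = √0.6774.

β = 0.823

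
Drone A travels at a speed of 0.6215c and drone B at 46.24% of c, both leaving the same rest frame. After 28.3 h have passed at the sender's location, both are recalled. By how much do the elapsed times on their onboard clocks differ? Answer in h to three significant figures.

|τ_A − τ_B| = 2.92 h

A: γ = 1/√(1 − 0.6215²) = 1/√0.6137 = 1.276; τ_A = 28.3/1.276 = 22.17 h.
B: β = 0.4624; γ = 1/√(1 − 0.4624²) = 1/√0.7862 = 1.128; τ_B = 28.3/1.128 = 25.09 h.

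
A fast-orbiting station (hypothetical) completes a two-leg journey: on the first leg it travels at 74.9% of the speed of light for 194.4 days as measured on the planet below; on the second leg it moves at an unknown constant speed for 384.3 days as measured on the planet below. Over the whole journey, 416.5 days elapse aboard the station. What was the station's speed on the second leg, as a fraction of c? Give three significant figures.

β = 0.663

Leg 1: β = 0.749; γ = 1/√(1 − 0.749²) = 1/√0.4390 = 1.509; τ_1 = 194.4/1.509 = 128.8 days.
Leg 2: speed unknown; τ_2 = 384.3/γ_2.
Total proper time: 128.8 + τ_2 = 416.5, so τ_2 = 416.5 − 128.8 = 287.7 days.
γ_2 = 384.3/287.7 = 1.336; β = √(1 − 1/γ²) = √0.4396.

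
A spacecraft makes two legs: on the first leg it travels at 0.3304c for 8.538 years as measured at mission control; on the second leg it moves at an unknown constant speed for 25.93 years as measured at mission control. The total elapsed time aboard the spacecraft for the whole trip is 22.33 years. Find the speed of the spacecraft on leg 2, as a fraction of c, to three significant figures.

β = 0.835

Leg 1: γ = 1/√(1 − 0.3304²) = 1/√0.8908 = 1.060; τ_1 = 8.538/1.060 = 8.059 years.
Leg 2: speed unknown; τ_2 = 25.93/γ_2.
Total proper time: 8.059 + τ_2 = 22.33, so τ_2 = 22.33 − 8.059 = 14.27 years.
γ_2 = 25.93/14.27 = 1.817; β = √(1 − 1/γ²) = √0.6971.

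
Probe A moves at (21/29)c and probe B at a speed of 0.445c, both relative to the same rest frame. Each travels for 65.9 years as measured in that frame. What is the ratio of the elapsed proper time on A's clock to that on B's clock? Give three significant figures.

τ_A/τ_B = 0.770

A: γ = 1/√(1 − (21/29)²) = 29/20 = 1.450. B: γ = 1/√(1 − 0.445²) = 1/√0.8020 = 1.117.
τ_A/τ_B = γ_B/γ_A = 1.117/1.450 = 0.7701, so τ_A/τ_B = 0.7701.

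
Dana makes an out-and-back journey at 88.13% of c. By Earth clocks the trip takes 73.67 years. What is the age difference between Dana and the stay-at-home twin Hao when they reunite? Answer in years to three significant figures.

Δt − τ = 38.9 years

β = 0.8813; γ = 1/√(1 − 0.8813²) = 1/√0.2233 = 2.116
Dana's elapsed proper time: τ = 73.67/2.116 = 34.81 years.
Age gap = Δt − τ = 73.67 − 34.81 years.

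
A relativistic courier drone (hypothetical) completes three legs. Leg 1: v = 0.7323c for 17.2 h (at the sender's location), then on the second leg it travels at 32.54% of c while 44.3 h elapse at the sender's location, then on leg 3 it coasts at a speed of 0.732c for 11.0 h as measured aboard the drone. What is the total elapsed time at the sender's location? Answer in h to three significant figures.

Δt = 77.6 h

Leg 1: 17.2 h is already measured at the sender's location.
Leg 2: 44.3 h is already measured at the sender's location.
Leg 3: γ = 1/√(1 − 0.732²) = 1/√0.4642 = 1.468; Δt_3 = 1.468 × 11.0 = 16.15 h.
Total: 17.20 + 44.30 + 16.15 h.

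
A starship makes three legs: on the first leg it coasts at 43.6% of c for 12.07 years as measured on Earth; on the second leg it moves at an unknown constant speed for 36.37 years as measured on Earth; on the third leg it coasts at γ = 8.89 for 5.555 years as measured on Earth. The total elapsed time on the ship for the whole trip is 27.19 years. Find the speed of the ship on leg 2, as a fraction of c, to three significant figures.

Leg 1: β = 0.436; γ = 1/√(1 − 0.436²) = 1/√0.8099 = 1.111; τ_1 = 12.07/1.111 = 10.86 years.
Leg 2: speed unknown; τ_2 = 36.37/γ_2.
Leg 3: γ = 8.89; τ_3 = 5.555/8.890 = 0.6249 years.
Total proper time: 10.86 + τ_2 + 0.6249 = 27.19, so τ_2 = 27.19 − 11.49 = 15.70 years.
γ_2 = 36.37/15.70 = 2.316; β = √(1 − 1/γ²) = √0.8136.

β = 0.902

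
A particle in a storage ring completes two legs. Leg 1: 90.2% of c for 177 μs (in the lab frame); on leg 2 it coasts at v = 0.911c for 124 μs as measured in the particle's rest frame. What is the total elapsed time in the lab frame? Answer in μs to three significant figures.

Δt = 478 μs

Leg 1: 177 μs is already measured in the lab frame.
Leg 2: γ = 1/√(1 − 0.911²) = 1/√0.1701 = 2.425; Δt_2 = 2.425 × 124 = 300.7 μs.
Total: 177.0 + 300.7 μs.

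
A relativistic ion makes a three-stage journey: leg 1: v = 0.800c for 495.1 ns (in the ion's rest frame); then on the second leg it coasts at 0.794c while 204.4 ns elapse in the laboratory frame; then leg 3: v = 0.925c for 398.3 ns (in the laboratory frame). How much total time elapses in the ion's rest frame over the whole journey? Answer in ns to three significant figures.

Leg 1: 495.1 ns is already measured in the ion's rest frame.
Leg 2: γ = 1/√(1 − 0.794²) = 1/√0.3696 = 1.645; τ_2 = 204.4/1.645 = 124.3 ns.
Leg 3: γ = 1/√(1 − 0.925²) = 1/√0.1444 = 2.632; τ_3 = 398.3/2.632 = 151.3 ns.
Total: 495.1 + 124.3 + 151.3 ns.

τ = 771 ns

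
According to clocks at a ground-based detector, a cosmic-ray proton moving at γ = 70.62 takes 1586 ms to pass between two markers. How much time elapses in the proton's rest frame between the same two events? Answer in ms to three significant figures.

τ = 22.5 ms

γ = 70.62
The interval measured at a ground-based detector is the dilated one; the clock in the proton's rest frame measures the proper time τ = Δt/γ = 1586/70.62 ms.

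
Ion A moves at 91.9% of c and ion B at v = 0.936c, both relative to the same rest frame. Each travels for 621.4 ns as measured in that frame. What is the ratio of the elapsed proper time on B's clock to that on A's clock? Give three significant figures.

A: β = 0.919; γ = 1/√(1 − 0.919²) = 1/√0.1554 = 2.536. B: γ = 1/√(1 − 0.936²) = 1/√0.1239 = 2.841.
τ_A/τ_B = γ_B/γ_A = 2.841/2.536 = 1.120, so τ_B/τ_A = 0.8928.

τ_B/τ_A = 0.893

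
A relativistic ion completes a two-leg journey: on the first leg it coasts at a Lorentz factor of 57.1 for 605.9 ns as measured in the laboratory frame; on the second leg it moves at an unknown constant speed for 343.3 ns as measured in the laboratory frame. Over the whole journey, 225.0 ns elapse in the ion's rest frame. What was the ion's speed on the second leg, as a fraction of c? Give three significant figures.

Leg 1: γ = 57.1; τ_1 = 605.9/57.10 = 10.61 ns.
Leg 2: speed unknown; τ_2 = 343.3/γ_2.
Total proper time: 10.61 + τ_2 = 225.0, so τ_2 = 225.0 − 10.61 = 214.4 ns.
γ_2 = 343.3/214.4 = 1.601; β = √(1 − 1/γ²) = √0.6100.

β = 0.781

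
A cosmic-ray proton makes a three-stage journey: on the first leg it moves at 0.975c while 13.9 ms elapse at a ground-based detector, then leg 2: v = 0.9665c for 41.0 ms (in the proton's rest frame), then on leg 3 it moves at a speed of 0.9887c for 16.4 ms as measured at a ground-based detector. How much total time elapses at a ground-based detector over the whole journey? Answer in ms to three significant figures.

Δt = 190 ms

Leg 1: 13.9 ms is already measured at a ground-based detector.
Leg 2: γ = 1/√(1 − 0.9665²) = 1/√0.06588 = 3.896; Δt_2 = 3.896 × 41.0 = 159.7 ms.
Leg 3: 16.4 ms is already measured at a ground-based detector.
Total: 13.90 + 159.7 + 16.40 ms.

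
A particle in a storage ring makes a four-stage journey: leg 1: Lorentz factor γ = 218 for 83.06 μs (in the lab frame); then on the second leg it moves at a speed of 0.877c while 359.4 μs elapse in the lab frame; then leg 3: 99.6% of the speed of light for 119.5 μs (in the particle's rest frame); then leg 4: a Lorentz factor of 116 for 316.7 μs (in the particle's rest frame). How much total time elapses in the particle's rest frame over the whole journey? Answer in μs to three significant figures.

τ = 609 μs

Leg 1: γ = 218; τ_1 = 83.06/218.0 = 0.3810 μs.
Leg 2: γ = 1/√(1 − 0.877²) = 1/√0.2309 = 2.081; τ_2 = 359.4/2.081 = 172.7 μs.
Leg 3: 119.5 μs is already measured in the particle's rest frame.
Leg 4: 316.7 μs is already measured in the particle's rest frame.
Total: 0.3810 + 172.7 + 119.5 + 316.7 μs.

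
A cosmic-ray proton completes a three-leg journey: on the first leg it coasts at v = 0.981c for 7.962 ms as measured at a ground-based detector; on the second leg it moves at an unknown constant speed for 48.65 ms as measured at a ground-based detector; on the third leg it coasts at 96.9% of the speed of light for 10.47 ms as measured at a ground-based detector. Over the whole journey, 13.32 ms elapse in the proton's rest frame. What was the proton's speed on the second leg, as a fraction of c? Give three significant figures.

Leg 1: γ = 1/√(1 − 0.981²) = 1/√0.03764 = 5.154; τ_1 = 7.962/5.154 = 1.545 ms.
Leg 2: speed unknown; τ_2 = 48.65/γ_2.
Leg 3: β = 0.969; γ = 1/√(1 − 0.969²) = 1/√0.06104 = 4.048; τ_3 = 10.47/4.048 = 2.587 ms.
Total proper time: 1.545 + τ_2 + 2.587 = 13.32, so τ_2 = 13.32 − 4.131 = 9.189 ms.
γ_2 = 48.65/9.189 = 5.295; β = √(1 − 1/γ²) = √0.9643.

β = 0.982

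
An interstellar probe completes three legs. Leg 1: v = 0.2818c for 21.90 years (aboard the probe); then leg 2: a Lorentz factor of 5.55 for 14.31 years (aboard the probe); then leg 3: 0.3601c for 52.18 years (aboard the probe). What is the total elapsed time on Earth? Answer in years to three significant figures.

Δt = 158 years

Leg 1: γ = 1/√(1 − 0.2818²) = 1/√0.9206 = 1.042; Δt_1 = 1.042 × 21.90 = 22.83 years.
Leg 2: γ = 5.55; Δt_2 = 5.550 × 14.31 = 79.42 years.
Leg 3: γ = 1/√(1 − 0.3601²) = 1/√0.8703 = 1.072; Δt_3 = 1.072 × 52.18 = 55.93 years.
Total: 22.83 + 79.42 + 55.93 years.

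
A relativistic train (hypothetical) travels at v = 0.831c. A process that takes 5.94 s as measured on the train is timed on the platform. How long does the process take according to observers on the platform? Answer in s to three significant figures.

Δt = 10.7 s

γ = 1/√(1 − 0.831²) = 1/√0.3094 = 1.798
The interval measured on the train is the proper time (both events occur at the same place in that frame); the lab-frame interval is Δt = γτ = 1.798 × 5.94 s.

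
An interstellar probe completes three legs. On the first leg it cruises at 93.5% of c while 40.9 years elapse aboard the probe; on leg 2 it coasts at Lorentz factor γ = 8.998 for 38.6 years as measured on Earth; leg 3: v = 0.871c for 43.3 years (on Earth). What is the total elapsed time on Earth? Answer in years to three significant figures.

Leg 1: β = 0.935; γ = 1/√(1 − 0.935²) = 1/√0.1258 = 2.820; Δt_1 = 2.820 × 40.9 = 115.3 years.
Leg 2: 38.6 years is already measured on Earth.
Leg 3: 43.3 years is already measured on Earth.
Total: 115.3 + 38.60 + 43.30 years.

Δt = 197 years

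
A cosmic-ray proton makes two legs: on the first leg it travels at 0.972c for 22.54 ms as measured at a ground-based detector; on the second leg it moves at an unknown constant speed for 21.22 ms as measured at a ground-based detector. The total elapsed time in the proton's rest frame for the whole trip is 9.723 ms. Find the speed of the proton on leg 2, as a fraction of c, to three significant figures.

Leg 1: γ = 1/√(1 − 0.972²) = 1/√0.05522 = 4.256; τ_1 = 22.54/4.256 = 5.296 ms.
Leg 2: speed unknown; τ_2 = 21.22/γ_2.
Total proper time: 5.296 + τ_2 = 9.723, so τ_2 = 9.723 − 5.296 = 4.427 ms.
γ_2 = 21.22/4.427 = 4.794; β = √(1 − 1/γ²) = √0.9565.

β = 0.978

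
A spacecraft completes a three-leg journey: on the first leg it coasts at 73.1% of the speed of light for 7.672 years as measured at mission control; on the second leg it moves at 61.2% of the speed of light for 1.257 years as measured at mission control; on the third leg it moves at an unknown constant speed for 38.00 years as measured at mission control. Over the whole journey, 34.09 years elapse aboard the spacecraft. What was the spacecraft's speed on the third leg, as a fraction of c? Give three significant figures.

Leg 1: β = 0.731; γ = 1/√(1 − 0.731²) = 1/√0.4656 = 1.465; τ_1 = 7.672/1.465 = 5.235 years.
Leg 2: β = 0.612; γ = 1/√(1 − 0.612²) = 1/√0.6255 = 1.264; τ_2 = 1.257/1.264 = 0.9941 years.
Leg 3: speed unknown; τ_3 = 38.00/γ_3.
Total proper time: 5.235 + 0.9941 + τ_3 = 34.09, so τ_3 = 34.09 − 6.229 = 27.86 years.
γ_3 = 38.00/27.86 = 1.364; β = √(1 − 1/γ²) = √0.4625.

β = 0.680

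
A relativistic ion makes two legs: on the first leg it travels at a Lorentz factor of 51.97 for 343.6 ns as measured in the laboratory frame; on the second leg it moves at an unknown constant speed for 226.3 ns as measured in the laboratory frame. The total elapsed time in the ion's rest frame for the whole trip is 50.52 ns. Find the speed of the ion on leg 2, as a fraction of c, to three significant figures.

Leg 1: γ = 51.97; τ_1 = 343.6/51.97 = 6.612 ns.
Leg 2: speed unknown; τ_2 = 226.3/γ_2.
Total proper time: 6.612 + τ_2 = 50.52, so τ_2 = 50.52 − 6.612 = 43.91 ns.
γ_2 = 226.3/43.91 = 5.154; β = √(1 − 1/γ²) = √0.9624.

β = 0.981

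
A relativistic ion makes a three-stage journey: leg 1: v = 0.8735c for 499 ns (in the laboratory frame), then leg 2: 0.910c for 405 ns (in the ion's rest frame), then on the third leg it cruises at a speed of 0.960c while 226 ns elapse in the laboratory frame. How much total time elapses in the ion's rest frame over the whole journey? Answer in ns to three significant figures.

Leg 1: γ = 1/√(1 − 0.8735²) = 1/√0.2370 = 2.054; τ_1 = 499/2.054 = 242.9 ns.
Leg 2: 405 ns is already measured in the ion's rest frame.
Leg 3: γ = 1/√(1 − 0.960²) = 1/√0.07840 = 3.571; τ_3 = 226/3.571 = 63.28 ns.
Total: 242.9 + 405.0 + 63.28 ns.

τ = 711 ns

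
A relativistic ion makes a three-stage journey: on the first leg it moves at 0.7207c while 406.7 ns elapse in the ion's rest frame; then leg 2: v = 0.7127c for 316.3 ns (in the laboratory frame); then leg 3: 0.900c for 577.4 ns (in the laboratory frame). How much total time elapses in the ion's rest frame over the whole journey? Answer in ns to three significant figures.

τ = 880 ns

Leg 1: 406.7 ns is already measured in the ion's rest frame.
Leg 2: γ = 1/√(1 − 0.7127²) = 1/√0.4921 = 1.426; τ_2 = 316.3/1.426 = 221.9 ns.
Leg 3: γ = 1/√(1 − 0.900²) = 1/√0.1900 = 2.294; τ_3 = 577.4/2.294 = 251.7 ns.
Total: 406.7 + 221.9 + 251.7 ns.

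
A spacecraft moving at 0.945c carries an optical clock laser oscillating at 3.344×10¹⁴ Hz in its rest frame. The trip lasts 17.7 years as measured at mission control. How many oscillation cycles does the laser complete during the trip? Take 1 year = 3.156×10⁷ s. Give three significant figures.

N = 6.11×10²²

γ = 1/√(1 − 0.945²) = 1/√0.1070 = 3.057
The oscillator's own cycle count is N = f × τ where τ is the proper time aboard the spacecraft. τ = Δt/γ = 17.7/3.057 = 5.789 years = 1.827×10⁸ s.
N = 3.344×10¹⁴ × 1.827×10⁸ = 6.110×10²².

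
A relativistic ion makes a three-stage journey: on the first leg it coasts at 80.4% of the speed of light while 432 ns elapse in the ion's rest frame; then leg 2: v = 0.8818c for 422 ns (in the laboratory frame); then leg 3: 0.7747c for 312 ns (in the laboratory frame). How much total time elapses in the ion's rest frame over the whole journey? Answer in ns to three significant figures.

Leg 1: 432 ns is already measured in the ion's rest frame.
Leg 2: γ = 1/√(1 − 0.8818²) = 1/√0.2224 = 2.120; τ_2 = 422/2.120 = 199.0 ns.
Leg 3: γ = 1/√(1 − 0.7747²) = 1/√0.3998 = 1.581; τ_3 = 312/1.581 = 197.3 ns.
Total: 432.0 + 199.0 + 197.3 ns.

τ = 828 ns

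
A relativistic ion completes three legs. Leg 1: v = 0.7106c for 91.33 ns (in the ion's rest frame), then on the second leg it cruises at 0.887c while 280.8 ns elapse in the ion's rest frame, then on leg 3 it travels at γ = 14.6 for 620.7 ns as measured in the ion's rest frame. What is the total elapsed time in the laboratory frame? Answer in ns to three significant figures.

Δt = 9800 ns

Leg 1: γ = 1/√(1 − 0.7106²) = 1/√0.4950 = 1.421; Δt_1 = 1.421 × 91.33 = 129.8 ns.
Leg 2: γ = 1/√(1 − 0.887²) = 1/√0.2132 = 2.166; Δt_2 = 2.166 × 280.8 = 608.1 ns.
Leg 3: γ = 14.6; Δt_3 = 14.60 × 620.7 = 9062 ns.
Total: 129.8 + 608.1 + 9062 ns.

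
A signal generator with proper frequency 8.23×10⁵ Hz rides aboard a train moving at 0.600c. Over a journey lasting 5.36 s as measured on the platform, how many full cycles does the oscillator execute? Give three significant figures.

N = 3.53×10⁶

γ = 1/√(1 − 0.600²) = 5/4 = 1.250
The oscillator's own cycle count is N = f × τ where τ is the proper time on the train. τ = Δt/γ = 5.36/1.250 = 4.288 s = 4.288×10⁰ s.
N = 8.23×10⁵ × 4.288×10⁰ = 3.529×10⁶.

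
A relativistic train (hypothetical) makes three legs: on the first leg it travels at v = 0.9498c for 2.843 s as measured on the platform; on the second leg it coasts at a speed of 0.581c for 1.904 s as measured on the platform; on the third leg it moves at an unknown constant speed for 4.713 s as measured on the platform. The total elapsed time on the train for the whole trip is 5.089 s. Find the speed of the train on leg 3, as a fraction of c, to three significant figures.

Leg 1: γ = 1/√(1 − 0.9498²) = 1/√0.09788 = 3.196; τ_1 = 2.843/3.196 = 0.8895 s.
Leg 2: γ = 1/√(1 − 0.581²) = 1/√0.6624 = 1.229; τ_2 = 1.904/1.229 = 1.550 s.
Leg 3: speed unknown; τ_3 = 4.713/γ_3.
Total proper time: 0.8895 + 1.550 + τ_3 = 5.089, so τ_3 = 5.089 − 2.439 = 2.650 s.
γ_3 = 4.713/2.650 = 1.779; β = √(1 − 1/γ²) = √0.6839.

β = 0.827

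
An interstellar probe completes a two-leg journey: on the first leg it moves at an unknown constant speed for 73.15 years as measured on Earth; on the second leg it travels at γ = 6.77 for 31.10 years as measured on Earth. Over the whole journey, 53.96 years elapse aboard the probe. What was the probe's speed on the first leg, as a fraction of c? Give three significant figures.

Leg 1: speed unknown; τ_1 = 73.15/γ_1.
Leg 2: γ = 6.77; τ_2 = 31.10/6.770 = 4.594 years.
Total proper time: τ_1 + 4.594 = 53.96, so τ_1 = 53.96 − 4.594 = 49.37 years.
γ_1 = 73.15/49.37 = 1.482; β = √(1 − 1/γ²) = √0.5446.

β = 0.738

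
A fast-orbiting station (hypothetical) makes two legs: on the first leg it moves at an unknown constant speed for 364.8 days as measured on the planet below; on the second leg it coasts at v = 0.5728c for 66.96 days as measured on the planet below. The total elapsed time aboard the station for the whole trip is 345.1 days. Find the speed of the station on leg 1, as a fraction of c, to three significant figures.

Leg 1: speed unknown; τ_1 = 364.8/γ_1.
Leg 2: γ = 1/√(1 − 0.5728²) = 1/√0.6719 = 1.220; τ_2 = 66.96/1.220 = 54.89 days.
Total proper time: τ_1 + 54.89 = 345.1, so τ_1 = 345.1 − 54.89 = 290.2 days.
γ_1 = 364.8/290.2 = 1.257; β = √(1 − 1/γ²) = √0.3671.

β = 0.606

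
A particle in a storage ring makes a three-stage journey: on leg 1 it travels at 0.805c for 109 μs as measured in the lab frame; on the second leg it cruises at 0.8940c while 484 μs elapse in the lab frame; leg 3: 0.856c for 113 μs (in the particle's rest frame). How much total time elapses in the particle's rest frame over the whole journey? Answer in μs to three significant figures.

τ = 395 μs

Leg 1: γ = 1/√(1 − 0.805²) = 1/√0.3520 = 1.686; τ_1 = 109/1.686 = 64.67 μs.
Leg 2: γ = 1/√(1 − 0.8940²) = 1/√0.2008 = 2.232; τ_2 = 484/2.232 = 216.9 μs.
Leg 3: 113 μs is already measured in the particle's rest frame.
Total: 64.67 + 216.9 + 113.0 μs.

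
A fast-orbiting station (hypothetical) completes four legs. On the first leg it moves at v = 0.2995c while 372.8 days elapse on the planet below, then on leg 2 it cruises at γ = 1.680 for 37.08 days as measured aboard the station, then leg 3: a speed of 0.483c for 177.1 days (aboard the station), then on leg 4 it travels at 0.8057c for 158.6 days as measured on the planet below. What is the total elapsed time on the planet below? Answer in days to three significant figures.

Leg 1: 372.8 days is already measured on the planet below.
Leg 2: γ = 1.680; Δt_2 = 1.680 × 37.08 = 62.29 days.
Leg 3: γ = 1/√(1 − 0.483²) = 1/√0.7667 = 1.142; Δt_3 = 1.142 × 177.1 = 202.3 days.
Leg 4: 158.6 days is already measured on the planet below.
Total: 372.8 + 62.29 + 202.3 + 158.6 days.

Δt = 796 days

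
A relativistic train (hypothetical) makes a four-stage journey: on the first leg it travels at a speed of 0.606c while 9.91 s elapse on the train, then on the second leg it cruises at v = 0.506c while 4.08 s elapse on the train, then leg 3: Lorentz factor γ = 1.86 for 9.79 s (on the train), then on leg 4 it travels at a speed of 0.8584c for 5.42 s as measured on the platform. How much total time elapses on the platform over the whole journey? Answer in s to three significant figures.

Δt = 40.8 s

Leg 1: γ = 1/√(1 − 0.606²) = 1/√0.6328 = 1.257; Δt_1 = 1.257 × 9.91 = 12.46 s.
Leg 2: γ = 1/√(1 − 0.506²) = 1/√0.7440 = 1.159; Δt_2 = 1.159 × 4.08 = 4.730 s.
Leg 3: γ = 1.86; Δt_3 = 1.860 × 9.79 = 18.21 s.
Leg 4: 5.42 s is already measured on the platform.
Total: 12.46 + 4.730 + 18.21 + 5.420 s.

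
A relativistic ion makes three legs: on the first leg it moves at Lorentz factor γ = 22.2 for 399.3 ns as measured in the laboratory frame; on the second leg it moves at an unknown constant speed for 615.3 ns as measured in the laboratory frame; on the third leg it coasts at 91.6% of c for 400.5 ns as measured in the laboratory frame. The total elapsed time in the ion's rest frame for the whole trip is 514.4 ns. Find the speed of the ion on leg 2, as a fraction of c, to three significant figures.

β = 0.838

Leg 1: γ = 22.2; τ_1 = 399.3/22.20 = 17.99 ns.
Leg 2: speed unknown; τ_2 = 615.3/γ_2.
Leg 3: β = 0.916; γ = 1/√(1 − 0.916²) = 1/√0.1609 = 2.493; τ_3 = 400.5/2.493 = 160.7 ns.
Total proper time: 17.99 + τ_2 + 160.7 = 514.4, so τ_2 = 514.4 − 178.7 = 335.7 ns.
γ_2 = 615.3/335.7 = 1.833; β = √(1 − 1/γ²) = √0.7023.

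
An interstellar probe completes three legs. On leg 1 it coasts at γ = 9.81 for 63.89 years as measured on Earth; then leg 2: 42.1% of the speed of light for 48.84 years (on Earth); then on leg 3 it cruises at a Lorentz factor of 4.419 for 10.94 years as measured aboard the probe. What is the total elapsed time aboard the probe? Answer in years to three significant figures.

τ = 61.8 years

Leg 1: γ = 9.81; τ_1 = 63.89/9.810 = 6.513 years.
Leg 2: β = 0.421; γ = 1/√(1 − 0.421²) = 1/√0.8228 = 1.102; τ_2 = 48.84/1.102 = 44.30 years.
Leg 3: 10.94 years is already measured aboard the probe.
Total: 6.513 + 44.30 + 10.94 years.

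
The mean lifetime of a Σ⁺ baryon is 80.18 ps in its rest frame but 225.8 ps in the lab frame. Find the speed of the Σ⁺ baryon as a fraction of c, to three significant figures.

v = 0.935c

γ = Δt/τ₀ = 225.8/80.18 = 2.816
β = √(1 − 1/γ²) = √(1 − 0.1261) = √0.8739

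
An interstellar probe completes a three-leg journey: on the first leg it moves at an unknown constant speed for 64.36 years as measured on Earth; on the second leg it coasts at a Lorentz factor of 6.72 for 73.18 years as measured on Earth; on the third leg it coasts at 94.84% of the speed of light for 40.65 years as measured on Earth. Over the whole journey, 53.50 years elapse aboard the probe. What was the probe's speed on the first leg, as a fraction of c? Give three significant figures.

Leg 1: speed unknown; τ_1 = 64.36/γ_1.
Leg 2: γ = 6.72; τ_2 = 73.18/6.720 = 10.89 years.
Leg 3: β = 0.9484; γ = 1/√(1 − 0.9484²) = 1/√0.1005 = 3.154; τ_3 = 40.65/3.154 = 12.89 years.
Total proper time: τ_1 + 10.89 + 12.89 = 53.50, so τ_1 = 53.50 − 23.78 = 29.72 years.
γ_1 = 64.36/29.72 = 2.165; β = √(1 − 1/γ²) = √0.7867.

β = 0.887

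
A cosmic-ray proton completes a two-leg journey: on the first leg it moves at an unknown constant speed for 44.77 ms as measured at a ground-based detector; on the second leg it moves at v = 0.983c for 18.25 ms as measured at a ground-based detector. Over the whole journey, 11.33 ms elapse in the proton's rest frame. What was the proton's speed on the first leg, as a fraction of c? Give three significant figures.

Leg 1: speed unknown; τ_1 = 44.77/γ_1.
Leg 2: γ = 1/√(1 − 0.983²) = 1/√0.03371 = 5.446; τ_2 = 18.25/5.446 = 3.351 ms.
Total proper time: τ_1 + 3.351 = 11.33, so τ_1 = 11.33 − 3.351 = 7.979 ms.
γ_1 = 44.77/7.979 = 5.611; β = √(1 − 1/γ²) = √0.9682.

β = 0.984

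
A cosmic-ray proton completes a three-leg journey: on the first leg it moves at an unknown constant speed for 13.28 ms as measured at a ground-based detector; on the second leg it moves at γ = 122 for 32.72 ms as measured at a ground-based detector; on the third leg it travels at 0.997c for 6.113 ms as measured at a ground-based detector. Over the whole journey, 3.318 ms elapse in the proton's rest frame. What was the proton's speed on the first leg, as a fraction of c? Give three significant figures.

β = 0.981

Leg 1: speed unknown; τ_1 = 13.28/γ_1.
Leg 2: γ = 122; τ_2 = 32.72/122.0 = 0.2682 ms.
Leg 3: γ = 1/√(1 − 0.997²) = 1/√0.005991 = 12.92; τ_3 = 6.113/12.92 = 0.4732 ms.
Total proper time: τ_1 + 0.2682 + 0.4732 = 3.318, so τ_1 = 3.318 − 0.7414 = 2.577 ms.
γ_1 = 13.28/2.577 = 5.154; β = √(1 − 1/γ²) = √0.9624.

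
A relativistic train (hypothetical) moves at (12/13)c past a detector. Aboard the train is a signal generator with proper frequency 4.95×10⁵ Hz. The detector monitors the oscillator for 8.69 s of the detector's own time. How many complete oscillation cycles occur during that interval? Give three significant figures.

N = 1.65×10⁶

γ = 1/√(1 − (12/13)²) = 13/5 = 2.600
During 8.69 s of lab time, the oscillator's proper time advances by τ = Δt/γ = 8.69/2.600 = 3.342 s = 3.342×10⁰ s.
N = f × τ = 4.95×10⁵ × 3.342×10⁰ = 1.654×10⁶.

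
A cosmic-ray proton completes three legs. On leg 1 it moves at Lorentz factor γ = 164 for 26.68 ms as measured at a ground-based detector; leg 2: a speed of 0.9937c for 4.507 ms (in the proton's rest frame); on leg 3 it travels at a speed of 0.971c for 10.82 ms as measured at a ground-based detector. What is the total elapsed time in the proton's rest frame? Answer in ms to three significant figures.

Leg 1: γ = 164; τ_1 = 26.68/164.0 = 0.1627 ms.
Leg 2: 4.507 ms is already measured in the proton's rest frame.
Leg 3: γ = 1/√(1 − 0.971²) = 1/√0.05716 = 4.183; τ_3 = 10.82/4.183 = 2.587 ms.
Total: 0.1627 + 4.507 + 2.587 ms.

τ = 7.26 ms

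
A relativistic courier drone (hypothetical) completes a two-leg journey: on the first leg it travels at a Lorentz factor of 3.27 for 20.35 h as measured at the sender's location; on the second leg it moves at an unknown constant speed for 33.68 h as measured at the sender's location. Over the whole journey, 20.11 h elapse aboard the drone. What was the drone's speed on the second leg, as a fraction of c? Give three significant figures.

Leg 1: γ = 3.27; τ_1 = 20.35/3.270 = 6.223 h.
Leg 2: speed unknown; τ_2 = 33.68/γ_2.
Total proper time: 6.223 + τ_2 = 20.11, so τ_2 = 20.11 − 6.223 = 13.89 h.
γ_2 = 33.68/13.89 = 2.425; β = √(1 − 1/γ²) = √0.8300.

β = 0.911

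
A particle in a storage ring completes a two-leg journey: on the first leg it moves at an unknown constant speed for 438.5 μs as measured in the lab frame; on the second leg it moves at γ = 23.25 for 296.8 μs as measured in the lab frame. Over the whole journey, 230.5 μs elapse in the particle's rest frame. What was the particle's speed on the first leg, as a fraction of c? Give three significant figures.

Leg 1: speed unknown; τ_1 = 438.5/γ_1.
Leg 2: γ = 23.25; τ_2 = 296.8/23.25 = 12.77 μs.
Total proper time: τ_1 + 12.77 = 230.5, so τ_1 = 230.5 − 12.77 = 217.7 μs.
γ_1 = 438.5/217.7 = 2.014; β = √(1 − 1/γ²) = √0.7534.

β = 0.868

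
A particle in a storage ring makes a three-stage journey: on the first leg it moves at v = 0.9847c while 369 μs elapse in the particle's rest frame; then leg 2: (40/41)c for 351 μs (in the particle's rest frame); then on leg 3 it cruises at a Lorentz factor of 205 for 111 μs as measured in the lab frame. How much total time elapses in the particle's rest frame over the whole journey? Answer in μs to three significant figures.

Leg 1: 369 μs is already measured in the particle's rest frame.
Leg 2: 351 μs is already measured in the particle's rest frame.
Leg 3: γ = 205; τ_3 = 111/205.0 = 0.5415 μs.
Total: 369.0 + 351.0 + 0.5415 μs.

τ = 721 μs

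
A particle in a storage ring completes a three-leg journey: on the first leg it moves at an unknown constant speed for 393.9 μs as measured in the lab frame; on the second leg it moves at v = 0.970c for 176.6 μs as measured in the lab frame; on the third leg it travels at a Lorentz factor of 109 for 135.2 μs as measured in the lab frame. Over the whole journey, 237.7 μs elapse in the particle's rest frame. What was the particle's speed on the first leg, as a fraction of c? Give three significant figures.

β = 0.871

Leg 1: speed unknown; τ_1 = 393.9/γ_1.
Leg 2: γ = 1/√(1 − 0.970²) = 1/√0.05910 = 4.113; τ_2 = 176.6/4.113 = 42.93 μs.
Leg 3: γ = 109; τ_3 = 135.2/109.0 = 1.240 μs.
Total proper time: τ_1 + 42.93 + 1.240 = 237.7, so τ_1 = 237.7 − 44.17 = 193.5 μs.
γ_1 = 393.9/193.5 = 2.035; β = √(1 − 1/γ²) = √0.7586.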